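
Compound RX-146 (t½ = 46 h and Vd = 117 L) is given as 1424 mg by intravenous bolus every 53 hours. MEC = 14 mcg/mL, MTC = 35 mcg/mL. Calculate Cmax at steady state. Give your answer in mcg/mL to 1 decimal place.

τ/t½ = 53/46 ≈ 1.1522, so fraction remaining f = (1/2)^(53/46) ≈ 0.4499.
Accumulation ratio R = 1/(1 − f) ≈ 1/0.5501 ≈ 1.8179.
Each bolus raises the concentration by D/Vd = 1424/117 ≈ 12.171 mcg/mL.
Steady-state peak Cmax,ss = C₀·R ≈ 12.171 × 1.8179 ≈ 22.126 mcg/mL.
Peak 22.1 mcg/mL vs MTC 35 mcg/mL: below toxic threshold.

22.1 mcg/mL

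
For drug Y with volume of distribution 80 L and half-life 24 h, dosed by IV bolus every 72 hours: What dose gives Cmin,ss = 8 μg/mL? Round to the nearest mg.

4480 mg

τ/t½ = 72/24 ≈ 3, so f = (1/2)^(72/24) ≈ 0.125000.
Cmin,ss = (D/Vd)·f/(1−f), so D = Cmin,ss·Vd·(1−f)/f.
D = 8 × 80 × (1−f)/f ≈ 8 × 80 × 7.00000 ≈ 4480.00 mg.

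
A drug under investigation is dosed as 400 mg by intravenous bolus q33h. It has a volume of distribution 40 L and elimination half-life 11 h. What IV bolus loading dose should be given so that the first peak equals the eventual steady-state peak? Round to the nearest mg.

457 mg

f = (1/2)^(33/11) ≈ 0.125000; accumulation ratio R = 1/(1−f) ≈ 1.14286.
Loading dose to hit Cmax,ss on first dose: D_load = D_maint·R ≈ 400 × 1.14286 ≈ 457.14 mg.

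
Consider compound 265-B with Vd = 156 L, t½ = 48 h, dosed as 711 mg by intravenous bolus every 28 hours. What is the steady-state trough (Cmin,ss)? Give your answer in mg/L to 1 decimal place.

Over one 28-h interval, 28/48 ≈ 0.58333 half-lives elapse, leaving f ≈ 0.6674 of each dose.
Accumulation ratio R = 1/(1 − f) ≈ 1/0.3326 ≈ 3.0066.
Each bolus raises the concentration by D/Vd = 711/156 ≈ 4.558 mg/L.
Steady-state peak Cmax,ss = C₀·R ≈ 4.558 × 3.0066 ≈ 13.704 mg/L.
Steady-state trough Cmin,ss = Cmax,ss·f ≈ 13.704 × 0.6674 ≈ 9.146 mg/L.

9.1 mg/L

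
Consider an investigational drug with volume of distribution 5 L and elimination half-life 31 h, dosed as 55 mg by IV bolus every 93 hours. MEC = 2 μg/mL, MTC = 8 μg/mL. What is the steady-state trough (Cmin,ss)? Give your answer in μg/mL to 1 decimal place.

1.6 μg/mL

The dosing interval is 3 half-lives, so f = 2^(−3) = 0.125.
At steady state, R = 1/(1 − 0.125) = 8/7.
Single-dose peak C₀ = D/Vd = 55/5 = 11 μg/mL.
Steady-state peak Cmax,ss = C₀·R = 11 × 8/7 ≈ 12.571 μg/mL.
Steady-state trough Cmin,ss = Cmax,ss·f ≈ 12.571 × 0.125 ≈ 1.571 μg/mL.
Trough 1.6 μg/mL vs MEC 2 μg/mL: subtherapeutic.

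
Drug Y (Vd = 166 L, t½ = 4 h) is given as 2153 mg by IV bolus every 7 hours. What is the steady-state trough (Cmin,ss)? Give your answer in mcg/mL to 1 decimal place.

τ/t½ = 7/4 ≈ 1.75, so fraction remaining f = (1/2)^(7/4) ≈ 0.2973.
At steady state, accumulation factor R = 1/(1 − e^(−kτ)) ≈ 1.4231.
Each bolus raises the concentration by D/Vd = 2153/166 ≈ 12.970 mcg/mL.
Cmax,ss = C₀/(1 − f) ≈ 12.970/0.7027 ≈ 18.457 mcg/mL.
Steady-state trough Cmin,ss = Cmax,ss·f ≈ 18.457 × 0.2973 ≈ 5.487 mcg/mL.

5.5 mcg/mL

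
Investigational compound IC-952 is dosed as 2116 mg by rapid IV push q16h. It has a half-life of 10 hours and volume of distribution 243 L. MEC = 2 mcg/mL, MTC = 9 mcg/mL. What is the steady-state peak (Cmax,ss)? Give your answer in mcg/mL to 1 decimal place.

Over one 16-h interval, 16/10 ≈ 1.6 half-lives elapse, leaving f ≈ 0.3299 of each dose.
At steady state, accumulation factor R = 1/(1 − e^(−kτ)) ≈ 1.4923.
Each bolus raises the concentration by D/Vd = 2116/243 ≈ 8.708 mcg/mL.
Steady-state peak Cmax,ss = C₀·R ≈ 8.708 × 1.4923 ≈ 12.995 mcg/mL.
Peak 13.0 mcg/mL vs MTC 9 mcg/mL: exceeds toxic threshold.

13.0 mcg/mL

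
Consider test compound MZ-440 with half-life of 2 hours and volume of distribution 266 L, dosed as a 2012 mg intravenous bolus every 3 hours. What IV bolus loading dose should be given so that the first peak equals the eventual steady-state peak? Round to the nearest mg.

3112 mg

f = (1/2)^(3/2) ≈ 0.353553; accumulation ratio R = 1/(1−f) ≈ 1.54692.
Loading dose to hit Cmax,ss on first dose: D_load = D_maint·R ≈ 2012 × 1.54692 ≈ 3112.40 mg.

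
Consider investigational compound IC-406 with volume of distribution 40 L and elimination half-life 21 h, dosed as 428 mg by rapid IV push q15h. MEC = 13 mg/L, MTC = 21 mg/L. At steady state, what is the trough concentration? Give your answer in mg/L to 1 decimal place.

16.7 mg/L

k = ln2/t½ = ln2/21 ≈ 0.033007 h⁻¹; fraction remaining f = e^(−kτ) = e^(−0.033007×15) ≈ 0.6095.
Single-dose peak C₀ = D/Vd = 428/40 ≈ 10.700 mg/L.
Steady-state trough Cmin,ss = C₀·f/(1−f) ≈ 10.700 × 0.6095/0.3905 ≈ 16.701 mg/L.
Trough 16.7 mg/L vs MEC 13 mg/L: adequate.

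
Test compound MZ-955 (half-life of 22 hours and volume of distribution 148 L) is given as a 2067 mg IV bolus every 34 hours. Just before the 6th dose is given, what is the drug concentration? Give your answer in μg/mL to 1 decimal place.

f = (1/2)^(τ/t½) = (1/2)^(34/22) ≈ 0.3426.
C₀ = D/Vd = 2067/148 ≈ 13.966 μg/mL.
Before the 6th dose, 5 doses have been given. Superposition: Cmin = C₀·(f + f² + … + f^5).
≈ 13.966 × (0.3426 + 0.1174 + 0.0402 + 0.0138 + 0.0047) ≈ 13.966 × 0.5187 ≈ 7.244 μg/mL.

7.2 μg/mL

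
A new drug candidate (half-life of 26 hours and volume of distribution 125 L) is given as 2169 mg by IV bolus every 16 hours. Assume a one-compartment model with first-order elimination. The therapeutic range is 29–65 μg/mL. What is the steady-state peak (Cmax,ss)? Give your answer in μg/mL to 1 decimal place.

50.0 μg/mL

Over one 16-h interval, 16/26 ≈ 0.61538 half-lives elapse, leaving f ≈ 0.6528 of each dose.
At steady state, accumulation factor R = 1/(1 − e^(−kτ)) ≈ 2.8802.
Single-dose peak C₀ = D/Vd = 2169/125 ≈ 17.352 μg/mL.
Cmax,ss = C₀/(1 − f) ≈ 17.352/0.3472 ≈ 49.977 μg/mL.
Peak 50.0 μg/mL vs MTC 65 μg/mL: below toxic threshold.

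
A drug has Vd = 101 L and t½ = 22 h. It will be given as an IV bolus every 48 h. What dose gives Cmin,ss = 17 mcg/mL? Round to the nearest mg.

τ/t½ = 48/22 ≈ 2.1818, so f = (1/2)^(48/22) ≈ 0.220398.
Cmin,ss = (D/Vd)·f/(1−f), so D = Cmin,ss·Vd·(1−f)/f.
D = 17 × 101 × (1−f)/f ≈ 17 × 101 × 3.53725 ≈ 6073.46 mg.

6073 mg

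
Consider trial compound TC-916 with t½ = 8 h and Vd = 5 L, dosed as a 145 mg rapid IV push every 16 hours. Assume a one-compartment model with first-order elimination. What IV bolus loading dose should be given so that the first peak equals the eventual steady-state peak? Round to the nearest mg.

f = (1/2)^(16/8) ≈ 0.250000; accumulation ratio R = 1/(1−f) ≈ 1.33333.
Loading dose to hit Cmax,ss on first dose: D_load = D_maint·R ≈ 145 × 1.33333 ≈ 193.33 mg.

193 mg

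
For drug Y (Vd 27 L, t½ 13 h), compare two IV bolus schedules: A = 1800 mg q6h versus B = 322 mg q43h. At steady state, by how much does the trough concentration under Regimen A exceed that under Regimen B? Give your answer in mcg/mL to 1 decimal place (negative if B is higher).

Regimen A: f = (1/2)^(6/13) ≈ 0.7262; Cmin,ss = (1800/27)·f/(1−f) ≈ 176.820 mcg/mL.
Regimen B: f = (1/2)^(43/13) ≈ 0.1010; Cmin,ss = (322/27)·f/(1−f) ≈ 1.340 mcg/mL.
Difference ≈ 176.820 − 1.340 ≈ 175.480 mcg/mL.

175.5 mcg/mL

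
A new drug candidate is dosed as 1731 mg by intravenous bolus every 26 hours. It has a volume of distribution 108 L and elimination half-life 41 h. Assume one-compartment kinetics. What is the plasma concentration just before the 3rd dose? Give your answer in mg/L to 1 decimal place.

17.0 mg/L

f = (1/2)^(τ/t½) = (1/2)^(26/41) ≈ 0.6443.
C₀ = D/Vd = 1731/108 ≈ 16.028 mg/L.
Before the 3rd dose, 2 doses have been given. Superposition: Cmin = C₀·(f + f²).
≈ 16.028 × (0.6443 + 0.4151) ≈ 16.028 × 1.0594 ≈ 16.980 mg/L.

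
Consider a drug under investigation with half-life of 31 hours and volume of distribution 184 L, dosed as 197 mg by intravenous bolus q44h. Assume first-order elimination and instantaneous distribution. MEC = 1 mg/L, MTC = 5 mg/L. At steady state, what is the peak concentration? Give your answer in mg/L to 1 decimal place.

1.7 mg/L

τ/t½ = 44/31 ≈ 1.4194, so fraction remaining f = (1/2)^(44/31) ≈ 0.3739.
At steady state, accumulation factor R = 1/(1 − e^(−kτ)) ≈ 1.5972.
Each bolus raises the concentration by D/Vd = 197/184 ≈ 1.071 mg/L.
Steady-state peak Cmax,ss = C₀·R ≈ 1.071 × 1.5972 ≈ 1.711 mg/L.
Peak 1.7 mg/L vs MTC 5 mg/L: below toxic threshold.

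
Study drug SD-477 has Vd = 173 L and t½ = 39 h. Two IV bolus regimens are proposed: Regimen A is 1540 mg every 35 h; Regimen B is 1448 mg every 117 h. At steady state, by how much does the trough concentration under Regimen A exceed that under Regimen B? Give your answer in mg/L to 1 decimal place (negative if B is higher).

9.1 mg/L

Regimen A: f = (1/2)^(35/39) ≈ 0.5368; Cmin,ss = (1540/173)·f/(1−f) ≈ 10.316 mg/L.
Regimen B: f = (1/2)^(117/39) ≈ 0.1250; Cmin,ss = (1448/173)·f/(1−f) ≈ 1.196 mg/L.
Difference ≈ 10.316 − 1.196 ≈ 9.120 mg/L.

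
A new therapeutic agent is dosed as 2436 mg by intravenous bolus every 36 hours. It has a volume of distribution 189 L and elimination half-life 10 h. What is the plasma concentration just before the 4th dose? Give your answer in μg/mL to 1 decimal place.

1.2 μg/mL

f = (1/2)^(τ/t½) = (1/2)^(36/10) ≈ 0.0825.
C₀ = D/Vd = 2436/189 ≈ 12.889 μg/mL.
Before the 4th dose, 3 doses have been given. Superposition: Cmin = C₀·(f + f² + … + f^3).
≈ 12.889 × (0.0825 + 0.0068 + 0.0006) ≈ 12.889 × 0.0899 ≈ 1.159 μg/mL.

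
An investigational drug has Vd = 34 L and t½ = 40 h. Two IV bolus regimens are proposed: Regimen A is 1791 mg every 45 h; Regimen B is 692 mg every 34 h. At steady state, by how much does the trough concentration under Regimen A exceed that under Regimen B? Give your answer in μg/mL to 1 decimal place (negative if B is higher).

Regimen A: f = (1/2)^(45/40) ≈ 0.4585; Cmin,ss = (1791/34)·f/(1−f) ≈ 44.602 μg/mL.
Regimen B: f = (1/2)^(34/40) ≈ 0.5548; Cmin,ss = (692/34)·f/(1−f) ≈ 25.363 μg/mL.
Difference ≈ 44.602 − 25.363 ≈ 19.239 μg/mL.

19.2 μg/mL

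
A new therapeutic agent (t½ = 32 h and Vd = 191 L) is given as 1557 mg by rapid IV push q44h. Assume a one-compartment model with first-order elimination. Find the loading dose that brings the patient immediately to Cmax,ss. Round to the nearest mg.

2534 mg

f = (1/2)^(44/32) ≈ 0.385553; accumulation ratio R = 1/(1−f) ≈ 1.62748.
Loading dose to hit Cmax,ss on first dose: D_load = D_maint·R ≈ 1557 × 1.62748 ≈ 2533.99 mg.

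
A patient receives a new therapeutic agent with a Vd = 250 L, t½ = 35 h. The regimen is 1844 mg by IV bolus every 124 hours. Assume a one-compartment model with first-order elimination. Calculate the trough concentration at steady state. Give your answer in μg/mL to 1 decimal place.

Over one 124-h interval, 124/35 ≈ 3.5429 half-lives elapse, leaving f ≈ 0.0858 of each dose.
Accumulation ratio R = 1/(1 − f) ≈ 1/0.9142 ≈ 1.0939.
Single-dose peak C₀ = D/Vd = 1844/250 ≈ 7.376 μg/mL.
Cmax,ss = C₀/(1 − f) ≈ 7.376/0.9142 ≈ 8.068 μg/mL.
Steady-state trough Cmin,ss = Cmax,ss·f ≈ 8.068 × 0.0858 ≈ 0.692 μg/mL.

0.7 μg/mL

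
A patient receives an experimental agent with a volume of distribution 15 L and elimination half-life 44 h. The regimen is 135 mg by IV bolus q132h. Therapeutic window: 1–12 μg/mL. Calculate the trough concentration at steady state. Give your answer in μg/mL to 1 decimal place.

1.3 μg/mL

τ = 132 h = 3 half-lives, so f = (1/2)^3 = 0.125.
Accumulation ratio R = 1/(1 − f) = 1/0.875 = 8/7.
Single-dose peak C₀ = D/Vd = 135/15 = 9 μg/mL.
Steady-state peak Cmax,ss = C₀·R = 9 × 8/7 ≈ 10.286 μg/mL.
Steady-state trough Cmin,ss = Cmax,ss·f ≈ 10.286 × 0.125 ≈ 1.286 μg/mL.
Trough 1.3 μg/mL vs MEC 1 μg/mL: adequate.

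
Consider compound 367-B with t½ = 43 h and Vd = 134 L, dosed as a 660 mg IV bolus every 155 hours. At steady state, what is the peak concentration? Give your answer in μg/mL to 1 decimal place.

τ/t½ = 155/43 ≈ 3.6047, so fraction remaining f = (1/2)^(155/43) ≈ 0.0822.
Accumulation ratio R = 1/(1 − f) ≈ 1/0.9178 ≈ 1.0896.
Each bolus raises the concentration by D/Vd = 660/134 ≈ 4.925 μg/mL.
Cmax,ss = C₀/(1 − f) ≈ 4.925/0.9178 ≈ 5.366 μg/mL.

5.4 μg/mL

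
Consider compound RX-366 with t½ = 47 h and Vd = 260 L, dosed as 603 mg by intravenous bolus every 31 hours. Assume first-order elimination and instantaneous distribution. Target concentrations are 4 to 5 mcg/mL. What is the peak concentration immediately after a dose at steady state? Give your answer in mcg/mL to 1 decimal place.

τ/t½ = 31/47 ≈ 0.65957, so fraction remaining f = (1/2)^(31/47) ≈ 0.6331.
At steady state, accumulation factor R = 1/(1 − e^(−kτ)) ≈ 2.7255.
Single-dose peak C₀ = D/Vd = 603/260 ≈ 2.319 mcg/mL.
Steady-state peak Cmax,ss = C₀·R ≈ 2.319 × 2.7255 ≈ 6.320 mcg/mL.
Peak 6.3 mcg/mL vs MTC 5 mcg/mL: exceeds toxic threshold.

6.3 mcg/mL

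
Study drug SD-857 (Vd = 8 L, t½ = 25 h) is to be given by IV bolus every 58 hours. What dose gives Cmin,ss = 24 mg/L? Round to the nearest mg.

τ/t½ = 58/25 ≈ 2.32, so f = (1/2)^(58/25) ≈ 0.200267.
Cmin,ss = (D/Vd)·f/(1−f), so D = Cmin,ss·Vd·(1−f)/f.
D = 24 × 8 × (1−f)/f ≈ 24 × 8 × 3.99333 ≈ 766.72 mg.

767 mg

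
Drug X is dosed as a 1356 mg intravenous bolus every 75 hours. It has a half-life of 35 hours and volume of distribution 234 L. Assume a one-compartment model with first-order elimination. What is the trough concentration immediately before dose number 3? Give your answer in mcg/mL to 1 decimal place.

f = (1/2)^(τ/t½) = (1/2)^(75/35) ≈ 0.2264.
C₀ = D/Vd = 1356/234 ≈ 5.795 mcg/mL.
Before the 3rd dose, 2 doses have been given. Superposition: Cmin = C₀·(f + f²).
≈ 5.795 × (0.2264 + 0.0513) ≈ 5.795 × 0.2777 ≈ 1.609 mcg/mL.

1.6 mcg/mL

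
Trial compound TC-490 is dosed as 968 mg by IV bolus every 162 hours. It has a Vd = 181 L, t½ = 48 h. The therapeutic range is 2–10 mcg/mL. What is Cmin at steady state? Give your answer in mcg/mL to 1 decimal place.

0.6 mcg/mL

Over one 162-h interval, 162/48 ≈ 3.375 half-lives elapse, leaving f ≈ 0.0964 of each dose.
Accumulation ratio R = 1/(1 − f) ≈ 1/0.9036 ≈ 1.1067.
Each bolus raises the concentration by D/Vd = 968/181 ≈ 5.348 mcg/mL.
Steady-state peak Cmax,ss = C₀·R ≈ 5.348 × 1.1067 ≈ 5.919 mcg/mL.
Steady-state trough Cmin,ss = Cmax,ss·f ≈ 5.919 × 0.0964 ≈ 0.571 mcg/mL.
Trough 0.6 mcg/mL vs MEC 2 mcg/mL: subtherapeutic.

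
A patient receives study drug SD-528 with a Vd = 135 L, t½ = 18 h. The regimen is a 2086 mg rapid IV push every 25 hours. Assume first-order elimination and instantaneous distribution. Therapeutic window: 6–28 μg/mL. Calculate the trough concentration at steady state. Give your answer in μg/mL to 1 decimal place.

9.5 μg/mL

Over one 25-h interval, 25/18 ≈ 1.3889 half-lives elapse, leaving f ≈ 0.3819 of each dose.
Each bolus raises the concentration by D/Vd = 2086/135 ≈ 15.452 μg/mL.
Steady-state trough Cmin,ss = C₀·f/(1−f) ≈ 15.452 × 0.3819/0.6181 ≈ 9.547 μg/mL.
Trough 9.5 μg/mL vs MEC 6 μg/mL: adequate.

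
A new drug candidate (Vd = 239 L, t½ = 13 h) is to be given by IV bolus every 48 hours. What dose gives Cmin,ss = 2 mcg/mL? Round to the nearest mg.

τ/t½ = 48/13 ≈ 3.6923, so f = (1/2)^(48/13) ≈ 0.077358.
Cmin,ss = (D/Vd)·f/(1−f), so D = Cmin,ss·Vd·(1−f)/f.
D = 2 × 239 × (1−f)/f ≈ 2 × 239 × 11.92691 ≈ 5701.06 mg.

5701 mg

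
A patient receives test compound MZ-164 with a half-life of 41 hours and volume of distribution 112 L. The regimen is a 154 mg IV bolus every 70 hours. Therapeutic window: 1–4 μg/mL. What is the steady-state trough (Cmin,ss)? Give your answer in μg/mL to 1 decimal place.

0.6 μg/mL

k = ln2/t½ = ln2/41 ≈ 0.016906 h⁻¹; fraction remaining f = e^(−kτ) = e^(−0.016906×70) ≈ 0.3062.
Each bolus raises the concentration by D/Vd = 154/112 ≈ 1.375 μg/mL.
Steady-state trough Cmin,ss = C₀·f/(1−f) ≈ 1.375 × 0.3062/0.6938 ≈ 0.607 μg/mL.
Trough 0.6 μg/mL vs MEC 1 μg/mL: subtherapeutic.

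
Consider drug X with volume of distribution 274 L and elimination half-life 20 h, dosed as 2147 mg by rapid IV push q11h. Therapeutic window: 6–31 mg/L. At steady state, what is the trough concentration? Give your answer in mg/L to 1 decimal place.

16.9 mg/L

Over one 11-h interval, 11/20 ≈ 0.55 half-lives elapse, leaving f ≈ 0.6830 of each dose.
Single-dose peak C₀ = D/Vd = 2147/274 ≈ 7.836 mg/L.
Steady-state trough Cmin,ss = C₀·f/(1−f) ≈ 7.836 × 0.6830/0.3170 ≈ 16.883 mg/L.
Trough 16.9 mg/L vs MEC 6 mg/L: adequate.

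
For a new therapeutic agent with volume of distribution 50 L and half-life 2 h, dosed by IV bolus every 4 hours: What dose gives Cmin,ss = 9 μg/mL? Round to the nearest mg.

1350 mg

τ/t½ = 4/2 ≈ 2, so f = (1/2)^(4/2) ≈ 0.250000.
Cmin,ss = (D/Vd)·f/(1−f), so D = Cmin,ss·Vd·(1−f)/f.
D = 9 × 50 × (1−f)/f ≈ 9 × 50 × 3.00000 ≈ 1350.00 mg.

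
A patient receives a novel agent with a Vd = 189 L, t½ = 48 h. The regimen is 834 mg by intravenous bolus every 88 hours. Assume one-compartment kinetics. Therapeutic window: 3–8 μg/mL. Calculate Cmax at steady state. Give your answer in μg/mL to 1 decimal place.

6.1 μg/mL

τ/t½ = 88/48 ≈ 1.8333, so fraction remaining f = (1/2)^(88/48) ≈ 0.2806.
Accumulation ratio R = 1/(1 − f) ≈ 1/0.7194 ≈ 1.3900.
Each bolus raises the concentration by D/Vd = 834/189 ≈ 4.413 μg/mL.
Steady-state peak Cmax,ss = C₀·R ≈ 4.413 × 1.3900 ≈ 6.134 μg/mL.
Peak 6.1 μg/mL vs MTC 8 μg/mL: below toxic threshold.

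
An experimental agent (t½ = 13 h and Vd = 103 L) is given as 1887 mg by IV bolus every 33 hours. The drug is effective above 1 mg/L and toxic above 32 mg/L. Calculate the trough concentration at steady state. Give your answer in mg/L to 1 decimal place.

3.8 mg/L

τ/t½ = 33/13 ≈ 2.5385, so fraction remaining f = (1/2)^(33/13) ≈ 0.1721.
Accumulation ratio R = 1/(1 − f) ≈ 1/0.8279 ≈ 1.2079.
Single-dose peak C₀ = D/Vd = 1887/103 ≈ 18.320 mg/L.
Steady-state peak Cmax,ss = C₀·R ≈ 18.320 × 1.2079 ≈ 22.129 mg/L.
One interval later, Cmin,ss = Cmax,ss·e^(−kτ) ≈ 22.129 × 0.1721 ≈ 3.808 mg/L.
Trough 3.8 mg/L vs MEC 1 mg/L: adequate.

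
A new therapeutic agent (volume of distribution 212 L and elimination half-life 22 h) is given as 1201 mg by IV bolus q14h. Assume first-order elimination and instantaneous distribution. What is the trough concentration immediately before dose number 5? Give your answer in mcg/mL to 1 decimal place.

8.5 mcg/mL

f = (1/2)^(τ/t½) = (1/2)^(14/22) ≈ 0.6433.
C₀ = D/Vd = 1201/212 ≈ 5.665 mcg/mL.
Before the 5th dose, 4 doses have been given. Superposition: Cmin = C₀·(f + f² + … + f^4).
≈ 5.665 × (0.6433 + 0.4138 + 0.2662 + 0.1713) ≈ 5.665 × 1.4946 ≈ 8.467 mcg/mL.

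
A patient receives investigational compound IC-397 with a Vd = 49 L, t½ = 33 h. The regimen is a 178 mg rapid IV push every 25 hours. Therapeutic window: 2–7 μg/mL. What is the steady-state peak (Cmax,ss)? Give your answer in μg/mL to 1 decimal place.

8.9 μg/mL

k = ln2/t½ = ln2/33 ≈ 0.021004 h⁻¹; fraction remaining f = e^(−kτ) = e^(−0.021004×25) ≈ 0.5915.
Accumulation ratio R = 1/(1 − f) ≈ 1/0.4085 ≈ 2.4480.
Single-dose peak C₀ = D/Vd = 178/49 ≈ 3.633 μg/mL.
Cmax,ss = C₀/(1 − f) ≈ 3.633/0.4085 ≈ 8.894 μg/mL.
Peak 8.9 μg/mL vs MTC 7 μg/mL: exceeds toxic threshold.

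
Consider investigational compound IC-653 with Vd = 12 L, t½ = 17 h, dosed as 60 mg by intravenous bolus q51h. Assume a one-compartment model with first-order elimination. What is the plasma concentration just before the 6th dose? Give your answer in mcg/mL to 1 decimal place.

0.7 mcg/mL

f = (1/2)^(τ/t½) = (1/2)^(51/17) ≈ 0.1250.
C₀ = D/Vd = 60/12 ≈ 5.000 mcg/mL.
Before the 6th dose, 5 doses have been given. Superposition: Cmin = C₀·(f + f² + … + f^5).
≈ 5.000 × (0.1250 + 0.0156 + 0.0020 + 0.0002 + 0.0000) ≈ 5.000 × 0.1428 ≈ 0.714 mcg/mL.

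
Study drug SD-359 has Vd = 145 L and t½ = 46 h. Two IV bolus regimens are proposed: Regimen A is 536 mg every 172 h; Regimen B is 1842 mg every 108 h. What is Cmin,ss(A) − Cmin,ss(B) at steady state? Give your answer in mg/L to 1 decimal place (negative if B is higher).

Regimen A: f = (1/2)^(172/46) ≈ 0.0749; Cmin,ss = (536/145)·f/(1−f) ≈ 0.299 mg/L.
Regimen B: f = (1/2)^(108/46) ≈ 0.1964; Cmin,ss = (1842/145)·f/(1−f) ≈ 3.105 mg/L.
Difference ≈ 0.299 − 3.105 ≈ -2.806 mg/L.

-2.8 mg/L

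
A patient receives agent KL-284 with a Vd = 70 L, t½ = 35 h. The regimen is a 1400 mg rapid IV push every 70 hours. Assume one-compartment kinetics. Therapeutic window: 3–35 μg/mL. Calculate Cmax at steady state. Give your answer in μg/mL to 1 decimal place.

The dosing interval is 2 half-lives, so f = 2^(−2) = 0.25.
Accumulation ratio R = 1/(1 − f) = 1/0.75 = 4/3.
Single-dose peak C₀ = D/Vd = 1400/70 = 20 μg/mL.
Steady-state peak Cmax,ss = C₀·R = 20 × 4/3 ≈ 26.667 μg/mL.
Peak 26.7 μg/mL vs MTC 35 μg/mL: below toxic threshold.

26.7 μg/mL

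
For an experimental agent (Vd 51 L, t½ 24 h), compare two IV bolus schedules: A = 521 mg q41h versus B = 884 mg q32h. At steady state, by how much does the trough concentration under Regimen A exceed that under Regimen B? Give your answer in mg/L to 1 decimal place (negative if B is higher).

-6.9 mg/L

Regimen A: f = (1/2)^(41/24) ≈ 0.3060; Cmin,ss = (521/51)·f/(1−f) ≈ 4.504 mg/L.
Regimen B: f = (1/2)^(32/24) ≈ 0.3969; Cmin,ss = (884/51)·f/(1−f) ≈ 11.407 mg/L.
Difference ≈ 4.504 − 11.407 ≈ -6.903 mg/L.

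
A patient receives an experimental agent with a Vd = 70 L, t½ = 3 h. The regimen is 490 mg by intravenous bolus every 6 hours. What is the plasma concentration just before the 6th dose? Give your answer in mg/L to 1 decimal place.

2.3 mg/L

f = (1/2)^(τ/t½) = (1/2)^(6/3) ≈ 0.2500.
C₀ = D/Vd = 490/70 ≈ 7.000 mg/L.
Before the 6th dose, 5 doses have been given. Superposition: Cmin = C₀·(f + f² + … + f^5).
≈ 7.000 × (0.2500 + 0.0625 + 0.0156 + 0.0039 + 0.0010) ≈ 7.000 × 0.3330 ≈ 2.331 mg/L.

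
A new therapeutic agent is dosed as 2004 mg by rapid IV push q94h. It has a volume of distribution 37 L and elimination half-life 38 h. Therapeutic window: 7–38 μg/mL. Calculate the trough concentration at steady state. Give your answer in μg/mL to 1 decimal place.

11.9 μg/mL

τ/t½ = 94/38 ≈ 2.4737, so fraction remaining f = (1/2)^(94/38) ≈ 0.1800.
At steady state, accumulation factor R = 1/(1 − e^(−kτ)) ≈ 1.2195.
Each bolus raises the concentration by D/Vd = 2004/37 ≈ 54.162 μg/mL.
Cmax,ss = C₀/(1 − f) ≈ 54.162/0.8200 ≈ 66.051 μg/mL.
Steady-state trough Cmin,ss = Cmax,ss·f ≈ 66.051 × 0.1800 ≈ 11.889 μg/mL.
Trough 11.9 μg/mL vs MEC 7 μg/mL: adequate.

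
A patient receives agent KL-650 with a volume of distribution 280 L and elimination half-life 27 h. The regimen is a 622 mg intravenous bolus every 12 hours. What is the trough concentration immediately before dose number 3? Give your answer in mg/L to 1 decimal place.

f = (1/2)^(τ/t½) = (1/2)^(12/27) ≈ 0.7349.
C₀ = D/Vd = 622/280 ≈ 2.221 mg/L.
Before the 3rd dose, 2 doses have been given. Superposition: Cmin = C₀·(f + f²).
≈ 2.221 × (0.7349 + 0.5401) ≈ 2.221 × 1.2750 ≈ 2.832 mg/L.

2.8 mg/L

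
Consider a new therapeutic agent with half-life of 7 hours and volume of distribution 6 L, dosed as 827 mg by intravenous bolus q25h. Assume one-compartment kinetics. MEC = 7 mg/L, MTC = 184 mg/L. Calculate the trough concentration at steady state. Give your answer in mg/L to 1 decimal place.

12.7 mg/L

Over one 25-h interval, 25/7 ≈ 3.5714 half-lives elapse, leaving f ≈ 0.0841 of each dose.
Each bolus raises the concentration by D/Vd = 827/6 ≈ 137.833 mg/L.
Steady-state trough Cmin,ss = C₀·f/(1−f) ≈ 137.833 × 0.0841/0.9159 ≈ 12.656 mg/L.
Trough 12.7 mg/L vs MEC 7 mg/L: adequate.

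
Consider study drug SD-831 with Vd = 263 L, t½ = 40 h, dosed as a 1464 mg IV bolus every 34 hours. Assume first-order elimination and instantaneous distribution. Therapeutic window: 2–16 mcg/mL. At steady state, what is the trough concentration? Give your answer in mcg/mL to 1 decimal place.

6.9 mcg/mL

k = ln2/t½ = ln2/40 ≈ 0.017329 h⁻¹; fraction remaining f = e^(−kτ) = e^(−0.017329×34) ≈ 0.5548.
Accumulation ratio R = 1/(1 − f) ≈ 1/0.4452 ≈ 2.2462.
Each bolus raises the concentration by D/Vd = 1464/263 ≈ 5.567 mcg/mL.
Steady-state peak Cmax,ss = C₀·R ≈ 5.567 × 2.2462 ≈ 12.505 mcg/mL.
Steady-state trough Cmin,ss = Cmax,ss·f ≈ 12.505 × 0.5548 ≈ 6.938 mcg/mL.
Trough 6.9 mcg/mL vs MEC 2 mcg/mL: adequate.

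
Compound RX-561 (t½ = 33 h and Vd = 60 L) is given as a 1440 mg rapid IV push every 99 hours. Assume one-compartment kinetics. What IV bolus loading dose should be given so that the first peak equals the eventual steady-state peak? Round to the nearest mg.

1646 mg

f = (1/2)^(99/33) ≈ 0.125000; accumulation ratio R = 1/(1−f) ≈ 1.14286.
Loading dose to hit Cmax,ss on first dose: D_load = D_maint·R ≈ 1440 × 1.14286 ≈ 1645.72 mg.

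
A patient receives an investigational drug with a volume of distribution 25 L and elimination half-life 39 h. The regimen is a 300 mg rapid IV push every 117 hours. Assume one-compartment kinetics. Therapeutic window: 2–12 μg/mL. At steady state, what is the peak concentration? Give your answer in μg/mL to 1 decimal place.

13.7 μg/mL

The dosing interval is 3 half-lives, so f = 2^(−3) = 0.125.
At steady state, R = 1/(1 − 0.125) = 8/7.
Single-dose peak C₀ = D/Vd = 300/25 = 12 μg/mL.
Steady-state peak Cmax,ss = C₀·R = 12 × 8/7 ≈ 13.714 μg/mL.
Peak 13.7 μg/mL vs MTC 12 μg/mL: exceeds toxic threshold.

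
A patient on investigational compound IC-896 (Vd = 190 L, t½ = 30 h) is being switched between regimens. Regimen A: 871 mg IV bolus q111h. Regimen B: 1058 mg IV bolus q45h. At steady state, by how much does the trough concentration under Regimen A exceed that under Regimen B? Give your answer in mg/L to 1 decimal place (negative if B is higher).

Regimen A: f = (1/2)^(111/30) ≈ 0.0769; Cmin,ss = (871/190)·f/(1−f) ≈ 0.382 mg/L.
Regimen B: f = (1/2)^(45/30) ≈ 0.3536; Cmin,ss = (1058/190)·f/(1−f) ≈ 3.046 mg/L.
Difference ≈ 0.382 − 3.046 ≈ -2.664 mg/L.

-2.7 mg/L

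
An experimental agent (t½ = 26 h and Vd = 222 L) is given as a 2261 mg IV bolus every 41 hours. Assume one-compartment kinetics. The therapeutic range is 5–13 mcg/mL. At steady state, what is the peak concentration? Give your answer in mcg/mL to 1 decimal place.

k = ln2/t½ = ln2/26 ≈ 0.026660 h⁻¹; fraction remaining f = e^(−kτ) = e^(−0.026660×41) ≈ 0.3352.
Accumulation ratio R = 1/(1 − f) ≈ 1/0.6648 ≈ 1.5042.
Single-dose peak C₀ = D/Vd = 2261/222 ≈ 10.185 mcg/mL.
Steady-state peak Cmax,ss = C₀·R ≈ 10.185 × 1.5042 ≈ 15.320 mcg/mL.
Peak 15.3 mcg/mL vs MTC 13 mcg/mL: exceeds toxic threshold.

15.3 mcg/mL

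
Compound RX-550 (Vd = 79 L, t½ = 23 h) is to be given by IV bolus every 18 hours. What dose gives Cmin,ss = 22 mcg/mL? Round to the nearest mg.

1252 mg

τ/t½ = 18/23 ≈ 0.78261, so f = (1/2)^(18/23) ≈ 0.581315.
Cmin,ss = (D/Vd)·f/(1−f), so D = Cmin,ss·Vd·(1−f)/f.
D = 22 × 79 × (1−f)/f ≈ 22 × 79 × 0.72024 ≈ 1251.78 mg.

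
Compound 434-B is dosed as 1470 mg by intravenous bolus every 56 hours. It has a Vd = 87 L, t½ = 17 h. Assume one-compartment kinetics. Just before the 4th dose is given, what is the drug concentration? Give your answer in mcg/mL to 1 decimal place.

f = (1/2)^(τ/t½) = (1/2)^(56/17) ≈ 0.1019.
C₀ = D/Vd = 1470/87 ≈ 16.897 mcg/mL.
Before the 4th dose, 3 doses have been given. Superposition: Cmin = C₀·(f + f² + … + f^3).
≈ 16.897 × (0.1019 + 0.0104 + 0.0011) ≈ 16.897 × 0.1134 ≈ 1.916 mcg/mL.

1.9 mcg/mL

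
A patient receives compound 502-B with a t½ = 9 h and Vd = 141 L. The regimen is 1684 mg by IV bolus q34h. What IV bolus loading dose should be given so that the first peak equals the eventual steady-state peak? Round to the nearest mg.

1816 mg

f = (1/2)^(34/9) ≈ 0.072908; accumulation ratio R = 1/(1−f) ≈ 1.07864.
Loading dose to hit Cmax,ss on first dose: D_load = D_maint·R ≈ 1684 × 1.07864 ≈ 1816.43 mg.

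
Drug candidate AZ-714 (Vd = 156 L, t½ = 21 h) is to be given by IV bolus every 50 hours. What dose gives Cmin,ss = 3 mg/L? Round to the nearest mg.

τ/t½ = 50/21 ≈ 2.381, so f = (1/2)^(50/21) ≈ 0.191983.
Cmin,ss = (D/Vd)·f/(1−f), so D = Cmin,ss·Vd·(1−f)/f.
D = 3 × 156 × (1−f)/f ≈ 3 × 156 × 4.20879 ≈ 1969.71 mg.

1970 mg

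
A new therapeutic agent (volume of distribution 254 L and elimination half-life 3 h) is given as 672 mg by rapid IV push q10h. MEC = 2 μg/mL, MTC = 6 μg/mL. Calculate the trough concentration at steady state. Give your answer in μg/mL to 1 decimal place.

τ/t½ = 10/3 ≈ 3.3333, so fraction remaining f = (1/2)^(10/3) ≈ 0.0992.
At steady state, accumulation factor R = 1/(1 − e^(−kτ)) ≈ 1.1101.
Each bolus raises the concentration by D/Vd = 672/254 ≈ 2.646 μg/mL.
Cmax,ss = C₀/(1 − f) ≈ 2.646/0.9008 ≈ 2.937 μg/mL.
Steady-state trough Cmin,ss = Cmax,ss·f ≈ 2.937 × 0.0992 ≈ 0.291 μg/mL.
Trough 0.3 μg/mL vs MEC 2 μg/mL: subtherapeutic.

0.3 μg/mL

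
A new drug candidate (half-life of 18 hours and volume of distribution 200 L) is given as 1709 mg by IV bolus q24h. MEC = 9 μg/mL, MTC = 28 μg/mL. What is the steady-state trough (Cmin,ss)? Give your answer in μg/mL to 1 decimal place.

Over one 24-h interval, 24/18 ≈ 1.3333 half-lives elapse, leaving f ≈ 0.3969 of each dose.
Accumulation ratio R = 1/(1 − f) ≈ 1/0.6031 ≈ 1.6581.
Single-dose peak C₀ = D/Vd = 1709/200 ≈ 8.545 μg/mL.
Steady-state peak Cmax,ss = C₀·R ≈ 8.545 × 1.6581 ≈ 14.168 μg/mL.
One interval later, Cmin,ss = Cmax,ss·e^(−kτ) ≈ 14.168 × 0.3969 ≈ 5.623 μg/mL.
Trough 5.6 μg/mL vs MEC 9 μg/mL: subtherapeutic.

5.6 μg/mL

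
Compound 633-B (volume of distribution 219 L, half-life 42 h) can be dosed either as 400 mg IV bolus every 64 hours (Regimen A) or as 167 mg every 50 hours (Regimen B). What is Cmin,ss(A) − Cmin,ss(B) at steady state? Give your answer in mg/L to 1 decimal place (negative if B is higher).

Regimen A: f = (1/2)^(64/42) ≈ 0.3478; Cmin,ss = (400/219)·f/(1−f) ≈ 0.974 mg/L.
Regimen B: f = (1/2)^(50/42) ≈ 0.4382; Cmin,ss = (167/219)·f/(1−f) ≈ 0.595 mg/L.
Difference ≈ 0.974 − 0.595 ≈ 0.379 mg/L.

0.4 mg/L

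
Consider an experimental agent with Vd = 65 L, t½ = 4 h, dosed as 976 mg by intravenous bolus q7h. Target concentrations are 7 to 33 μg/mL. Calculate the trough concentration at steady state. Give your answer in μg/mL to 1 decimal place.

6.4 μg/mL

τ/t½ = 7/4 ≈ 1.75, so fraction remaining f = (1/2)^(7/4) ≈ 0.2973.
Each bolus raises the concentration by D/Vd = 976/65 ≈ 15.015 μg/mL.
Steady-state trough Cmin,ss = C₀·f/(1−f) ≈ 15.015 × 0.2973/0.7027 ≈ 6.353 μg/mL.
Trough 6.4 μg/mL vs MEC 7 μg/mL: subtherapeutic.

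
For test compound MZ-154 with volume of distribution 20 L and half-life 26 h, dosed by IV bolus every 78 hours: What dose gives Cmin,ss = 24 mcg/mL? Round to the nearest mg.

3360 mg

τ/t½ = 78/26 ≈ 3, so f = (1/2)^(78/26) ≈ 0.125000.
Cmin,ss = (D/Vd)·f/(1−f), so D = Cmin,ss·Vd·(1−f)/f.
D = 24 × 20 × (1−f)/f ≈ 24 × 20 × 7.00000 ≈ 3360.00 mg.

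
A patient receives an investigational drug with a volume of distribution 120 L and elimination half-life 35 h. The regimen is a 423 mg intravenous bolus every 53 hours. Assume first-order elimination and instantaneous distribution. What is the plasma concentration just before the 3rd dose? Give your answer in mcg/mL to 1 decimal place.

1.7 mcg/mL

f = (1/2)^(τ/t½) = (1/2)^(53/35) ≈ 0.3501.
C₀ = D/Vd = 423/120 ≈ 3.525 mcg/mL.
Before the 3rd dose, 2 doses have been given. Superposition: Cmin = C₀·(f + f²).
≈ 3.525 × (0.3501 + 0.1226) ≈ 3.525 × 0.4727 ≈ 1.666 mcg/mL.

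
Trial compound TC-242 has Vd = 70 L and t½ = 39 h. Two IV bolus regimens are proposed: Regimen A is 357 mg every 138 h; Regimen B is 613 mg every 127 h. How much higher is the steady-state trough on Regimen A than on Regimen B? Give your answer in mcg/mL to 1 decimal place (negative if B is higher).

-0.5 mcg/mL

Regimen A: f = (1/2)^(138/39) ≈ 0.0861; Cmin,ss = (357/70)·f/(1−f) ≈ 0.480 mcg/mL.
Regimen B: f = (1/2)^(127/39) ≈ 0.1046; Cmin,ss = (613/70)·f/(1−f) ≈ 1.023 mcg/mL.
Difference ≈ 0.480 − 1.023 ≈ -0.543 mcg/mL.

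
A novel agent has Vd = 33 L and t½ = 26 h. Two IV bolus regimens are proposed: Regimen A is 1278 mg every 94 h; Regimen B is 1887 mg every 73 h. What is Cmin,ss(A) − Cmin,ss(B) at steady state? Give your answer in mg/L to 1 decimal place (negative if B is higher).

-6.1 mg/L

Regimen A: f = (1/2)^(94/26) ≈ 0.0816; Cmin,ss = (1278/33)·f/(1−f) ≈ 3.441 mg/L.
Regimen B: f = (1/2)^(73/26) ≈ 0.1428; Cmin,ss = (1887/33)·f/(1−f) ≈ 9.526 mg/L.
Difference ≈ 3.441 − 9.526 ≈ -6.085 mg/L.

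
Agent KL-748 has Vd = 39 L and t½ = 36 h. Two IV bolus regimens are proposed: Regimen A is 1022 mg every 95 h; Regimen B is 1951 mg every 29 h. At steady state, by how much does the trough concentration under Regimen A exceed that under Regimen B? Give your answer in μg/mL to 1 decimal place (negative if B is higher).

-61.9 μg/mL

Regimen A: f = (1/2)^(95/36) ≈ 0.1606; Cmin,ss = (1022/39)·f/(1−f) ≈ 5.014 μg/mL.
Regimen B: f = (1/2)^(29/36) ≈ 0.5721; Cmin,ss = (1951/39)·f/(1−f) ≈ 66.884 μg/mL.
Difference ≈ 5.014 − 66.884 ≈ -61.870 μg/mL.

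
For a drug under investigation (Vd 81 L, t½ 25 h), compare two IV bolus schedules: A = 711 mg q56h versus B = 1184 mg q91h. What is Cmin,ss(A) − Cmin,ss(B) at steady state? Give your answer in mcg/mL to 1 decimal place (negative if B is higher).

Regimen A: f = (1/2)^(56/25) ≈ 0.2117; Cmin,ss = (711/81)·f/(1−f) ≈ 2.357 mcg/mL.
Regimen B: f = (1/2)^(91/25) ≈ 0.0802; Cmin,ss = (1184/81)·f/(1−f) ≈ 1.275 mcg/mL.
Difference ≈ 2.357 − 1.275 ≈ 1.082 mcg/mL.

1.1 mcg/mL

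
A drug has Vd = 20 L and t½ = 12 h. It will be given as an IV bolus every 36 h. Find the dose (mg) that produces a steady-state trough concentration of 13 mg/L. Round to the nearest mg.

1820 mg

τ/t½ = 36/12 ≈ 3, so f = (1/2)^(36/12) ≈ 0.125000.
Cmin,ss = (D/Vd)·f/(1−f), so D = Cmin,ss·Vd·(1−f)/f.
D = 13 × 20 × (1−f)/f ≈ 13 × 20 × 7.00000 ≈ 1820.00 mg.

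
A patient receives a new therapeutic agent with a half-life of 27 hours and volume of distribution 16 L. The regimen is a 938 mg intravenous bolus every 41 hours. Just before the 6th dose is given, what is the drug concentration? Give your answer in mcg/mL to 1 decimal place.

f = (1/2)^(τ/t½) = (1/2)^(41/27) ≈ 0.3490.
C₀ = D/Vd = 938/16 ≈ 58.625 mcg/mL.
Before the 6th dose, 5 doses have been given. Superposition: Cmin = C₀·(f + f² + … + f^5).
≈ 58.625 × (0.3490 + 0.1218 + 0.0425 + 0.0148 + 0.0052) ≈ 58.625 × 0.5333 ≈ 31.265 mcg/mL.

31.3 mcg/mL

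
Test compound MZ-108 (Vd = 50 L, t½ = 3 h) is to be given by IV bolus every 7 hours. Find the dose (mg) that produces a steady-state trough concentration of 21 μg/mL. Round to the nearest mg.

4242 mg

τ/t½ = 7/3 ≈ 2.3333, so f = (1/2)^(7/3) ≈ 0.198425.
Cmin,ss = (D/Vd)·f/(1−f), so D = Cmin,ss·Vd·(1−f)/f.
D = 21 × 50 × (1−f)/f ≈ 21 × 50 × 4.03969 ≈ 4241.67 mg.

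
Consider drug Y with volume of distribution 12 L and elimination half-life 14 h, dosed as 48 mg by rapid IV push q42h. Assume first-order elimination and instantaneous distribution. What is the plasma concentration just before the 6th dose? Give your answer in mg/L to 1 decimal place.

0.6 mg/L

f = (1/2)^(τ/t½) = (1/2)^(42/14) ≈ 0.1250.
C₀ = D/Vd = 48/12 ≈ 4.000 mg/L.
Before the 6th dose, 5 doses have been given. Superposition: Cmin = C₀·(f + f² + … + f^5).
≈ 4.000 × (0.1250 + 0.0156 + 0.0020 + 0.0002 + 0.0000) ≈ 4.000 × 0.1428 ≈ 0.571 mg/L.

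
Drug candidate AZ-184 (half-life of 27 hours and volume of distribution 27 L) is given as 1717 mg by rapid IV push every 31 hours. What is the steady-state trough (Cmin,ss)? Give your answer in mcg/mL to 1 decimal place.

52.3 mcg/mL

Over one 31-h interval, 31/27 ≈ 1.1481 half-lives elapse, leaving f ≈ 0.4512 of each dose.
Accumulation ratio R = 1/(1 − f) ≈ 1/0.5488 ≈ 1.8222.
Each bolus raises the concentration by D/Vd = 1717/27 ≈ 63.593 mcg/mL.
Steady-state peak Cmax,ss = C₀·R ≈ 63.593 × 1.8222 ≈ 115.879 mcg/mL.
Steady-state trough Cmin,ss = Cmax,ss·f ≈ 115.879 × 0.4512 ≈ 52.285 mcg/mL.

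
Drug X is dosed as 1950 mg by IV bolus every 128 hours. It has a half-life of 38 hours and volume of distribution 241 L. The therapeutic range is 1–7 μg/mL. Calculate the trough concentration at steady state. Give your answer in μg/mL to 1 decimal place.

τ/t½ = 128/38 ≈ 3.3684, so fraction remaining f = (1/2)^(128/38) ≈ 0.0968.
Each bolus raises the concentration by D/Vd = 1950/241 ≈ 8.091 μg/mL.
Steady-state trough Cmin,ss = C₀·f/(1−f) ≈ 8.091 × 0.0968/0.9032 ≈ 0.867 μg/mL.
Trough 0.9 μg/mL vs MEC 1 μg/mL: subtherapeutic.

0.9 μg/mL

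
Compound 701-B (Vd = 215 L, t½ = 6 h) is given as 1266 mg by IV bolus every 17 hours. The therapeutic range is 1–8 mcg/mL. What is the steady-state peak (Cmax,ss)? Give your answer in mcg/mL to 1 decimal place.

6.8 mcg/mL

τ/t½ = 17/6 ≈ 2.8333, so fraction remaining f = (1/2)^(17/6) ≈ 0.1403.
At steady state, accumulation factor R = 1/(1 − e^(−kτ)) ≈ 1.1632.
Each bolus raises the concentration by D/Vd = 1266/215 ≈ 5.888 mcg/mL.
Steady-state peak Cmax,ss = C₀·R ≈ 5.888 × 1.1632 ≈ 6.849 mcg/mL.
Peak 6.8 mcg/mL vs MTC 8 mcg/mL: below toxic threshold.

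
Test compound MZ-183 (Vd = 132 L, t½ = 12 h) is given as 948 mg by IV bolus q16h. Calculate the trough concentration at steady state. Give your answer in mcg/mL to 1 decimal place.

4.7 mcg/mL

k = ln2/t½ = ln2/12 ≈ 0.057762 h⁻¹; fraction remaining f = e^(−kτ) = e^(−0.057762×16) ≈ 0.3969.
Single-dose peak C₀ = D/Vd = 948/132 ≈ 7.182 mcg/mL.
Steady-state trough Cmin,ss = C₀·f/(1−f) ≈ 7.182 × 0.3969/0.6031 ≈ 4.726 mcg/mL.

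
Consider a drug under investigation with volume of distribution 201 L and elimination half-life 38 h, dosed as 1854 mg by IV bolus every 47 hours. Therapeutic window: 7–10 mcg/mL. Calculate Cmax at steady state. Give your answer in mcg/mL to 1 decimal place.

16.0 mcg/mL

Over one 47-h interval, 47/38 ≈ 1.2368 half-lives elapse, leaving f ≈ 0.4243 of each dose.
At steady state, accumulation factor R = 1/(1 − e^(−kτ)) ≈ 1.7370.
Each bolus raises the concentration by D/Vd = 1854/201 ≈ 9.224 mcg/mL.
Steady-state peak Cmax,ss = C₀·R ≈ 9.224 × 1.7370 ≈ 16.022 mcg/mL.
Peak 16.0 mcg/mL vs MTC 10 mcg/mL: exceeds toxic threshold.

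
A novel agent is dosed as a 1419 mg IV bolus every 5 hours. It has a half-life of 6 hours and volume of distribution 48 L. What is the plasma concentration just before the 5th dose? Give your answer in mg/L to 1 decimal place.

34.1 mg/L

f = (1/2)^(τ/t½) = (1/2)^(5/6) ≈ 0.5612.
C₀ = D/Vd = 1419/48 ≈ 29.562 mg/L.
Before the 5th dose, 4 doses have been given. Superposition: Cmin = C₀·(f + f² + … + f^4).
≈ 29.562 × (0.5612 + 0.3149 + 0.1767 + 0.0992) ≈ 29.562 × 1.1520 ≈ 34.055 mg/L.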